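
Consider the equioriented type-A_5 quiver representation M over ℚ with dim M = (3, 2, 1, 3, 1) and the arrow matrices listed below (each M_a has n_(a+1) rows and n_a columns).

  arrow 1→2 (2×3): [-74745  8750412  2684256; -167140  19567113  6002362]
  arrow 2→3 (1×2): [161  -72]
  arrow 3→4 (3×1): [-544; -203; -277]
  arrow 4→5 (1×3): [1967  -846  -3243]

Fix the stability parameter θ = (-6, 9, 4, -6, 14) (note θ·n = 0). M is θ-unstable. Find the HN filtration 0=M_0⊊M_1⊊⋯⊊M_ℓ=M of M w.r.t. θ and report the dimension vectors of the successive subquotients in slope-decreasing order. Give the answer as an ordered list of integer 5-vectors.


Via rank(M_{q-1}∘⋯∘M_p): M ≅ I[1,1], I[1,2], I[1,5], I[4,4]^2.
μ_θ-semistable layers: μ^(1)=14; μ^(2)=9; μ^(3)=7/3; μ^(4)=-6

((0, 0, 0, 0, 1); (0, 1, 0, 0, 0); (0, 1, 1, 1, 0); (3, 0, 0, 2, 0))


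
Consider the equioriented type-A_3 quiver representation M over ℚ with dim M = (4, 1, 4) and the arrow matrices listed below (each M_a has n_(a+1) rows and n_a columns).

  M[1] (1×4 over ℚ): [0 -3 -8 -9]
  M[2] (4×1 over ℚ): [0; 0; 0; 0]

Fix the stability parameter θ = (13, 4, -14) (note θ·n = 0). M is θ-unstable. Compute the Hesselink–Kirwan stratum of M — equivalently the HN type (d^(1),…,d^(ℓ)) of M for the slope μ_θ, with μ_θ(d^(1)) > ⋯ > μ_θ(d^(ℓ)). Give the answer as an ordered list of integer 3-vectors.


Barcode: M ≅ I[1,1]^3, I[1,2], I[3,3]^4. HN layers by μ_θ (3 steps, strictly decreasing):
  μ^(1)=13; μ^(2)=17/2; μ^(3)=-14

((3, 0, 0); (1, 1, 0); (0, 0, 4))


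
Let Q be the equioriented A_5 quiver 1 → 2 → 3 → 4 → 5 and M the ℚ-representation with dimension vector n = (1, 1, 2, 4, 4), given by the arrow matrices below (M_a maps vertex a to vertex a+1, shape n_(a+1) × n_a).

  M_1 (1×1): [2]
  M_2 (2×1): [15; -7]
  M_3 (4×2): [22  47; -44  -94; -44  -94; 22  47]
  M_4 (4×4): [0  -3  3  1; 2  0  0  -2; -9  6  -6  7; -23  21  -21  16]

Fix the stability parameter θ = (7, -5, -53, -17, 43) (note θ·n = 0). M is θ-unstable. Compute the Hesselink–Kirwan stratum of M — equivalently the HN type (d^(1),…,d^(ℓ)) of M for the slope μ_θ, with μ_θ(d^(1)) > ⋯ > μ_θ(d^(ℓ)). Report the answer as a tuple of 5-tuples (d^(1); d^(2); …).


Barcode: M ≅ I[1,5], I[3,3], I[4,4]^2, I[4,5], I[5,5]^2. HN layers by μ_θ (3 steps, strictly decreasing):
  μ^(1)=43; μ^(2)=-17; μ^(3)=-53

((0, 0, 0, 0, 4); (1, 1, 1, 4, 0); (0, 0, 1, 0, 0))


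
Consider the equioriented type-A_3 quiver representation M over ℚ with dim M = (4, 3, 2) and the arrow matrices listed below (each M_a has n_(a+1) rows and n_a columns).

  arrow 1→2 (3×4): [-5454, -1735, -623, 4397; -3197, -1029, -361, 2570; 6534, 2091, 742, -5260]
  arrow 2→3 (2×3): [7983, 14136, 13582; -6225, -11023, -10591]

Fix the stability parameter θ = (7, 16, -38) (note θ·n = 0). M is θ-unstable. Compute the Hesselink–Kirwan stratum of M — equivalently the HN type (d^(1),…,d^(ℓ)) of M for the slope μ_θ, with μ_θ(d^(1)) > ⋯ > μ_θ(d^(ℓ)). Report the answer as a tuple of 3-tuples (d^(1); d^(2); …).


Interval decomposition of M: I[1,1], I[1,2], I[1,3]^2.
HN type (ℓ=3): μ^(1)=16; μ^(2)=7; μ^(3)=-5

((0, 1, 0); (2, 0, 0); (2, 2, 2))


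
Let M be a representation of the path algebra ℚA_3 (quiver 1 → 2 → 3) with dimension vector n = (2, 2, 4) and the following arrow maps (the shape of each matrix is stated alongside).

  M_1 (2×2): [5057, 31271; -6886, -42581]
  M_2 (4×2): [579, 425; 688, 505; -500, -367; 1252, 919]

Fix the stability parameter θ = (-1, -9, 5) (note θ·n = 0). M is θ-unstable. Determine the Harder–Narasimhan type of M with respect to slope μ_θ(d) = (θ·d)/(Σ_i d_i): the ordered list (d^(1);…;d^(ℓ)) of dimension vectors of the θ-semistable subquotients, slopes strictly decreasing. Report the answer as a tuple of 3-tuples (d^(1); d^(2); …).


Interval decomposition of M: I[1,3]^2, I[3,3]^2.
HN type (ℓ=2): μ^(1)=5; μ^(2)=-5

((0, 0, 4); (2, 2, 0))


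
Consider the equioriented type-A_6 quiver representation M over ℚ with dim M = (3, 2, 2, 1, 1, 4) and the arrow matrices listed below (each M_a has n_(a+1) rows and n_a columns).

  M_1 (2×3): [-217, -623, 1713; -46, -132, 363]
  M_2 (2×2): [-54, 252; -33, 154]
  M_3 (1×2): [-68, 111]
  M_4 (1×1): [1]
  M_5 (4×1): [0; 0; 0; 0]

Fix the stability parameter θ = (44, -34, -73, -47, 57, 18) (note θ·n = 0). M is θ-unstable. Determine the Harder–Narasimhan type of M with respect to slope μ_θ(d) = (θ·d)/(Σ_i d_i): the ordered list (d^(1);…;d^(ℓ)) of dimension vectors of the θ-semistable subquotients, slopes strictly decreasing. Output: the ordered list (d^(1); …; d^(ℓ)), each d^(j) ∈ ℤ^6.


Barcode: M ≅ I[1,1], I[1,2], I[1,5], I[3,3], I[6,6]^4. HN layers by μ_θ (6 steps, strictly decreasing):
  μ^(1)=57; μ^(2)=44; μ^(3)=18; μ^(4)=5; μ^(5)=-55/2; μ^(6)=-73

((0, 0, 0, 0, 1, 0); (1, 0, 0, 0, 0, 0); (0, 0, 0, 0, 0, 4); (1, 1, 0, 0, 0, 0); (1, 1, 1, 1, 0, 0); (0, 0, 1, 0, 0, 0))


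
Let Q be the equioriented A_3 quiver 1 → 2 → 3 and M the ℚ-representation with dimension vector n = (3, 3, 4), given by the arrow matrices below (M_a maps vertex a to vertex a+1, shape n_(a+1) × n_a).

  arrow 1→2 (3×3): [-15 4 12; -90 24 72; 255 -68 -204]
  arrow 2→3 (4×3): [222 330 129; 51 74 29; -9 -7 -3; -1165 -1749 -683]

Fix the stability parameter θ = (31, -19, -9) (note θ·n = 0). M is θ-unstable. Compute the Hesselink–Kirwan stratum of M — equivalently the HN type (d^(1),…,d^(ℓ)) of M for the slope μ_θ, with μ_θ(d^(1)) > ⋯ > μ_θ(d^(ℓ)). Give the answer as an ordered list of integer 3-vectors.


Interval decomposition of M: I[1,1]^2, I[1,3], I[2,3]^2, I[3,3].
HN type (ℓ=4): μ^(1)=31; μ^(2)=1; μ^(3)=-9; μ^(4)=-19

((2, 0, 0); (1, 1, 1); (0, 0, 3); (0, 2, 0))


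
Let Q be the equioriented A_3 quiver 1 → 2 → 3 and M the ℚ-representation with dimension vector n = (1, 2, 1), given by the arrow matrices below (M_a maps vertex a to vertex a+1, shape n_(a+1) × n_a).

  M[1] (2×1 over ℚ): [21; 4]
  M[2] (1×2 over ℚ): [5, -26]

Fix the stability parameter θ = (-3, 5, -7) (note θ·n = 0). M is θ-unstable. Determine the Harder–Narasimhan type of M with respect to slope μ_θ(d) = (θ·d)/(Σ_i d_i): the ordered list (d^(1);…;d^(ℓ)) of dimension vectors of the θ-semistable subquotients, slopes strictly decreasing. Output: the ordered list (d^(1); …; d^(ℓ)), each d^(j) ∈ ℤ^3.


Via rank(M_{q-1}∘⋯∘M_p): M ≅ I[1,3], I[2,2].
μ_θ-semistable layers: μ^(1)=5; μ^(2)=-1; μ^(3)=-3

((0, 1, 0); (0, 1, 1); (1, 0, 0))


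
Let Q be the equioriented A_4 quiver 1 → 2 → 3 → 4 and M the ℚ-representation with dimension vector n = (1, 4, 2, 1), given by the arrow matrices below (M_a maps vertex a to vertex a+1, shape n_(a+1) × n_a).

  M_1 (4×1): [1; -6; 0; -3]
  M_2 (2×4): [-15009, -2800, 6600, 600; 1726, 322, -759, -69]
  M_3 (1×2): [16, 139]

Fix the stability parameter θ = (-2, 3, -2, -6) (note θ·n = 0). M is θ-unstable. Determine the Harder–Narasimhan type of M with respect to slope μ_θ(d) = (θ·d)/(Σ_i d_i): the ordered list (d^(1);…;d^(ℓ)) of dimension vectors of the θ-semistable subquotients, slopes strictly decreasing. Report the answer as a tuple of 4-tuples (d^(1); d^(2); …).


Barcode: M ≅ I[1,4], I[2,2]^2, I[2,3]. HN layers by μ_θ (4 steps, strictly decreasing):
  μ^(1)=3; μ^(2)=1/2; μ^(3)=-5/3; μ^(4)=-2

((0, 2, 0, 0); (0, 1, 1, 0); (0, 1, 1, 1); (1, 0, 0, 0))


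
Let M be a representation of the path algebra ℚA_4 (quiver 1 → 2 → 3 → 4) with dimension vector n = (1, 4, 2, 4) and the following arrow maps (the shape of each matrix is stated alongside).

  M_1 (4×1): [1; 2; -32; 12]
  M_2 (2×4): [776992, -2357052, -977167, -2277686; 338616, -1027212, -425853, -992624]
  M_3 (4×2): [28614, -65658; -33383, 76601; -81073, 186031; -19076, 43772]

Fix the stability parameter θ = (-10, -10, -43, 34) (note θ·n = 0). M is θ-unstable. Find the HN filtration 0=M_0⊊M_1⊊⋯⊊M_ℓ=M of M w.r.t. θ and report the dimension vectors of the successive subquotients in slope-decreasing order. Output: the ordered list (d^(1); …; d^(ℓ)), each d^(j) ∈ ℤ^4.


Interval decomposition of M: I[1,2], I[2,2], I[2,3], I[2,4], I[4,4]^3.
HN type (ℓ=3): μ^(1)=34; μ^(2)=-10; μ^(3)=-53/2

((0, 0, 0, 4); (1, 2, 0, 0); (0, 2, 2, 0))


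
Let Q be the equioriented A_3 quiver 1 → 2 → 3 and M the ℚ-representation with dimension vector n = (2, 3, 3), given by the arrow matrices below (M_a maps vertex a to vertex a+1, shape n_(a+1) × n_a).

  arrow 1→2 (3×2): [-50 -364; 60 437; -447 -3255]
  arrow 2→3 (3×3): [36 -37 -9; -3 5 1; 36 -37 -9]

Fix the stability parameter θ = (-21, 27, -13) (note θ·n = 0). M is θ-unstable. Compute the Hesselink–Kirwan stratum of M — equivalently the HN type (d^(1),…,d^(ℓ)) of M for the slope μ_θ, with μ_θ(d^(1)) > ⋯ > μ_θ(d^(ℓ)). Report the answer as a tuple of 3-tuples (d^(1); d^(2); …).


Interval decomposition of M: I[1,2], I[1,3], I[2,3], I[3,3].
HN type (ℓ=4): μ^(1)=27; μ^(2)=7; μ^(3)=-13; μ^(4)=-21

((0, 1, 0); (0, 2, 2); (0, 0, 1); (2, 0, 0))


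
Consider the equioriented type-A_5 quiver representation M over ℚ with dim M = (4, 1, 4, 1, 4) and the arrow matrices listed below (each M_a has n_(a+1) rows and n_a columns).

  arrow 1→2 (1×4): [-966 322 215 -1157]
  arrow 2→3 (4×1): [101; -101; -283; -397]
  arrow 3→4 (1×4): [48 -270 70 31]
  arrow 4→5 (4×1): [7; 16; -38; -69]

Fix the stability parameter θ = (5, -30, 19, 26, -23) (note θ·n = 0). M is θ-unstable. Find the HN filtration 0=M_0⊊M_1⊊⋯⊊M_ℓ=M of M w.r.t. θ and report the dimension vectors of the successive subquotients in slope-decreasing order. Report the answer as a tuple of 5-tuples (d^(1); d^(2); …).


Interval decomposition of M: I[1,1]^3, I[1,5], I[3,3]^3, I[5,5]^3.
HN type (ℓ=5): μ^(1)=19; μ^(2)=22/3; μ^(3)=5; μ^(4)=-25/2; μ^(5)=-23

((0, 0, 3, 0, 0); (0, 0, 1, 1, 1); (3, 0, 0, 0, 0); (1, 1, 0, 0, 0); (0, 0, 0, 0, 3))


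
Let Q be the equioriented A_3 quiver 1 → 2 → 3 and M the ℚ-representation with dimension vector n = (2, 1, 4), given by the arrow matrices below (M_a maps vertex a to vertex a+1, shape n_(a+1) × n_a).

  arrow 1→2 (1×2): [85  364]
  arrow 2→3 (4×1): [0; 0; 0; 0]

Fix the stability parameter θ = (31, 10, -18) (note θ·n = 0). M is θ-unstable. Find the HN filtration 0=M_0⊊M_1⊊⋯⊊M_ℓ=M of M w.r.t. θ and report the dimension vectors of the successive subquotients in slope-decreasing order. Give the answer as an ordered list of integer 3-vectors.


Barcode: M ≅ I[1,1], I[1,2], I[3,3]^4. HN layers by μ_θ (3 steps, strictly decreasing):
  μ^(1)=31; μ^(2)=41/2; μ^(3)=-18

((1, 0, 0); (1, 1, 0); (0, 0, 4))


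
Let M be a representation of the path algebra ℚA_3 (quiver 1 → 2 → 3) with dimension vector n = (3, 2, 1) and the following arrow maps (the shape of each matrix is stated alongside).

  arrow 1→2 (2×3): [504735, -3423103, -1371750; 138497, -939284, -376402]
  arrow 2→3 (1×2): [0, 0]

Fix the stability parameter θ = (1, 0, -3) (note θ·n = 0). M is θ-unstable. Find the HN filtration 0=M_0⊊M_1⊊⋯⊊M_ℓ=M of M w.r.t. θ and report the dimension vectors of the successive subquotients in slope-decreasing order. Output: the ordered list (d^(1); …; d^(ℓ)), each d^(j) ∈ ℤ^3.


Via rank(M_{q-1}∘⋯∘M_p): M ≅ I[1,1], I[1,2]^2, I[3,3].
μ_θ-semistable layers: μ^(1)=1; μ^(2)=1/2; μ^(3)=-3

((1, 0, 0); (2, 2, 0); (0, 0, 1))


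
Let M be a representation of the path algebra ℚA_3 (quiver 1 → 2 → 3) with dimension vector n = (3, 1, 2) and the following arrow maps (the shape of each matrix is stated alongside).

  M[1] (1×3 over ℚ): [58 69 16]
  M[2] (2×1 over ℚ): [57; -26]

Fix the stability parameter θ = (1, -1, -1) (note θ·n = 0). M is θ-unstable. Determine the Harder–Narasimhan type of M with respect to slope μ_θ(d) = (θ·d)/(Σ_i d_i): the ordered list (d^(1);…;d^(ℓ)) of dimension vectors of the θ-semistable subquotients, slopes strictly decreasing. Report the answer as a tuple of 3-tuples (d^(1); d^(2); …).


Barcode: M ≅ I[1,1]^2, I[1,3], I[3,3]. HN layers by μ_θ (3 steps, strictly decreasing):
  μ^(1)=1; μ^(2)=-1/3; μ^(3)=-1

((2, 0, 0); (1, 1, 1); (0, 0, 1))


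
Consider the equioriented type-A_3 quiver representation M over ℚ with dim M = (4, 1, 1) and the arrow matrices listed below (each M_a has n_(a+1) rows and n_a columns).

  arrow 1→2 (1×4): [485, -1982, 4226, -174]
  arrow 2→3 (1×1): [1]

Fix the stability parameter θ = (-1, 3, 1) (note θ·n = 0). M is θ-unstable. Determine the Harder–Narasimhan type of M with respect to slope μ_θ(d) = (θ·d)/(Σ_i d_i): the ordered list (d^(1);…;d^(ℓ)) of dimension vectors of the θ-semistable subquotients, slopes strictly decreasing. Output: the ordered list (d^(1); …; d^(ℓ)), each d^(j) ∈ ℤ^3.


Interval decomposition of M: I[1,1]^3, I[1,3].
HN type (ℓ=2): μ^(1)=2; μ^(2)=-1

((0, 1, 1); (4, 0, 0))


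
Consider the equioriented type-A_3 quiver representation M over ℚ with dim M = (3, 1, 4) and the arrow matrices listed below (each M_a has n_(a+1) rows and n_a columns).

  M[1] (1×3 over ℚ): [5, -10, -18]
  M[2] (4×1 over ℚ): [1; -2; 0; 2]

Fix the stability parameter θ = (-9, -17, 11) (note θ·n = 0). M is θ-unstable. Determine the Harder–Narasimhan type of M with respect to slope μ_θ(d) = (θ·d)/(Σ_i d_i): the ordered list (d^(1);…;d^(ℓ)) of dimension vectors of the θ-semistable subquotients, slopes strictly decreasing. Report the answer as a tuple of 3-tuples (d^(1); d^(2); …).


Via rank(M_{q-1}∘⋯∘M_p): M ≅ I[1,1]^2, I[1,3], I[3,3]^3.
μ_θ-semistable layers: μ^(1)=11; μ^(2)=-9; μ^(3)=-13

((0, 0, 4); (2, 0, 0); (1, 1, 0))


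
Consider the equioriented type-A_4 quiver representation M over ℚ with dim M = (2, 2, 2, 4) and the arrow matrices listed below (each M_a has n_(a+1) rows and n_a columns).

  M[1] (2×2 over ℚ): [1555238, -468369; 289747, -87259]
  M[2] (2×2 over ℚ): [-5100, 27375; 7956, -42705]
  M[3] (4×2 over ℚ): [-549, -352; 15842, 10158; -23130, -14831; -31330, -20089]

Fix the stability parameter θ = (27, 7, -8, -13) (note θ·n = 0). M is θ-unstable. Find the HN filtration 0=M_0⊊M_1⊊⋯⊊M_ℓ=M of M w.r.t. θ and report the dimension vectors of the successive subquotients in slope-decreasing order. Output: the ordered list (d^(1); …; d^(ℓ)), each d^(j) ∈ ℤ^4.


Interval decomposition of M: I[1,2], I[1,4], I[3,4], I[4,4]^2.
HN type (ℓ=4): μ^(1)=17; μ^(2)=13/4; μ^(3)=-21/2; μ^(4)=-13

((1, 1, 0, 0); (1, 1, 1, 1); (0, 0, 1, 1); (0, 0, 0, 2))


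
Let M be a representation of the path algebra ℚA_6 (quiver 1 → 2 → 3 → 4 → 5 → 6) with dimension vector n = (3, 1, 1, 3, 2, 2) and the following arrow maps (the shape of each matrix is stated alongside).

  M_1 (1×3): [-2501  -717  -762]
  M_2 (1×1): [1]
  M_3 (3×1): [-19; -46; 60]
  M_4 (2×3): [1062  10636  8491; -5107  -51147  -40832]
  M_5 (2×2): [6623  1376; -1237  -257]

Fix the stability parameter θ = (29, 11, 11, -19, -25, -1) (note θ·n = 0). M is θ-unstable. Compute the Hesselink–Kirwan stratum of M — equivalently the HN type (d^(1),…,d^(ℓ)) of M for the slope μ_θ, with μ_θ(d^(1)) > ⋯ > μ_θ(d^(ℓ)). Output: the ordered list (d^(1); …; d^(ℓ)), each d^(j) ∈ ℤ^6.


Barcode: M ≅ I[1,1]^2, I[1,6], I[4,4], I[4,6]. HN layers by μ_θ (5 steps, strictly decreasing):
  μ^(1)=29; μ^(2)=1; μ^(3)=-1; μ^(4)=-19; μ^(5)=-22

((2, 0, 0, 0, 0, 0); (1, 1, 1, 1, 1, 1); (0, 0, 0, 0, 0, 1); (0, 0, 0, 1, 0, 0); (0, 0, 0, 1, 1, 0))


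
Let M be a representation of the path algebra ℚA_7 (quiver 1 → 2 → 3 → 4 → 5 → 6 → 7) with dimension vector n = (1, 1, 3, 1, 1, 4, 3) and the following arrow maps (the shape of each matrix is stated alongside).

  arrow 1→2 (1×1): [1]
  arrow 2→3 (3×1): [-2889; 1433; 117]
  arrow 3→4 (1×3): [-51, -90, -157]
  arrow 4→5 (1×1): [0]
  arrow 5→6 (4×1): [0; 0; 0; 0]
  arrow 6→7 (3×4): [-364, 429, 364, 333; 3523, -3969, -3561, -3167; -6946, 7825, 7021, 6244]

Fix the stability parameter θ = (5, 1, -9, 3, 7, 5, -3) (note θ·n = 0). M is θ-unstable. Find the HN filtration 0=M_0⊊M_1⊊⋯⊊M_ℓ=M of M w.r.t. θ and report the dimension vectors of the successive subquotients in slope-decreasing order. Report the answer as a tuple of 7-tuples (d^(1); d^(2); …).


Interval decomposition of M: I[1,3], I[3,3], I[3,4], I[5,5], I[6,6], I[6,7]^3.
HN type (ℓ=6): μ^(1)=7; μ^(2)=5; μ^(3)=3; μ^(4)=1; μ^(5)=-1; μ^(6)=-9

((0, 0, 0, 0, 1, 0, 0); (0, 0, 0, 0, 0, 1, 0); (0, 0, 0, 1, 0, 0, 0); (0, 0, 0, 0, 0, 3, 3); (1, 1, 1, 0, 0, 0, 0); (0, 0, 2, 0, 0, 0, 0))


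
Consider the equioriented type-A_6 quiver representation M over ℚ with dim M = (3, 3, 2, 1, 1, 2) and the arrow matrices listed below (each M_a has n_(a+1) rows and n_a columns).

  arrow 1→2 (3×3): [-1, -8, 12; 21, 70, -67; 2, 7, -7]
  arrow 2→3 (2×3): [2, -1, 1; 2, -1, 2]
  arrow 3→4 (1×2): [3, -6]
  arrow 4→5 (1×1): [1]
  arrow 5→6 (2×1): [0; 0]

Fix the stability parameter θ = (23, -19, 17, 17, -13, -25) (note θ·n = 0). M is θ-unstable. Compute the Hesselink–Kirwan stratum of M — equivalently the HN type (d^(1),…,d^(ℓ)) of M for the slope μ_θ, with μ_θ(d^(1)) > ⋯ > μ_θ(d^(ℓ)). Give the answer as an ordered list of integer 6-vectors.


Via rank(M_{q-1}∘⋯∘M_p): M ≅ I[1,2], I[1,3], I[1,5], I[6,6]^2.
μ_θ-semistable layers: μ^(1)=17; μ^(2)=7; μ^(3)=2; μ^(4)=-25

((0, 0, 1, 0, 0, 0); (0, 0, 1, 1, 1, 0); (3, 3, 0, 0, 0, 0); (0, 0, 0, 0, 0, 2))


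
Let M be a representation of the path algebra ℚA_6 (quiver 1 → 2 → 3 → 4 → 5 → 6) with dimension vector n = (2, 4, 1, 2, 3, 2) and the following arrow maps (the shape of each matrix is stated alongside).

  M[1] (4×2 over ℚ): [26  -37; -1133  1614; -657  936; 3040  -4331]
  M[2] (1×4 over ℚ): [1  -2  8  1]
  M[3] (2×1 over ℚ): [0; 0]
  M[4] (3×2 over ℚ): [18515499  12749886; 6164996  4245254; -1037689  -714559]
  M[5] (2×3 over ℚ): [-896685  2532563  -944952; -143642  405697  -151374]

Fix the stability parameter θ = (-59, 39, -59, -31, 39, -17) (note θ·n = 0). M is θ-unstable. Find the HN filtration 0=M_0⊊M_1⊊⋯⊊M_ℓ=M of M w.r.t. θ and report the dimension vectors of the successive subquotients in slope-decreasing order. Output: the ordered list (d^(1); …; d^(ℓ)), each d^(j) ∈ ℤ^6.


Via rank(M_{q-1}∘⋯∘M_p): M ≅ I[1,2], I[1,3], I[2,2]^2, I[4,6]^2, I[5,5].
μ_θ-semistable layers: μ^(1)=39; μ^(2)=11; μ^(3)=-10; μ^(4)=-31; μ^(5)=-59

((0, 3, 0, 0, 1, 0); (0, 0, 0, 0, 2, 2); (0, 1, 1, 0, 0, 0); (0, 0, 0, 2, 0, 0); (2, 0, 0, 0, 0, 0))


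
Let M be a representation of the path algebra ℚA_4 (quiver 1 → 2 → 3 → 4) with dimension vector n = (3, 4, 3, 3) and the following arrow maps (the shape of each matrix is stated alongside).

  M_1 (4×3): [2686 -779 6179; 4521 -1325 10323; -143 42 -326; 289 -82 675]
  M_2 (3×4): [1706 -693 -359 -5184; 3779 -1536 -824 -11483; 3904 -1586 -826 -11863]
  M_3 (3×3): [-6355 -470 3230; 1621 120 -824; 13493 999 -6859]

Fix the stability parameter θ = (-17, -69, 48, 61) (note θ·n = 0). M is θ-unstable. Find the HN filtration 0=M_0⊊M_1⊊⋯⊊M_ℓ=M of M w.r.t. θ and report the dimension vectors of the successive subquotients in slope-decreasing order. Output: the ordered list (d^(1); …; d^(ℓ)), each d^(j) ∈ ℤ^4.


Via rank(M_{q-1}∘⋯∘M_p): M ≅ I[1,3], I[1,4]^2, I[2,2], I[4,4].
μ_θ-semistable layers: μ^(1)=61; μ^(2)=48; μ^(3)=-43; μ^(4)=-69

((0, 0, 0, 3); (0, 0, 3, 0); (3, 3, 0, 0); (0, 1, 0, 0))


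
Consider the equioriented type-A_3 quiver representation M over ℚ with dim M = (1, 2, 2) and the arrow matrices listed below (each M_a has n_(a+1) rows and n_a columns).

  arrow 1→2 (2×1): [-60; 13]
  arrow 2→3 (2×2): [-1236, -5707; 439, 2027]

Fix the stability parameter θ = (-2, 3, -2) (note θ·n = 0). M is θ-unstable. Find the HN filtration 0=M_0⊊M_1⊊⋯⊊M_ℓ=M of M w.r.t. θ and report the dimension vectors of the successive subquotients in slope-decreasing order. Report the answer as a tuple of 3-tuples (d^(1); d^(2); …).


Barcode: M ≅ I[1,3], I[2,3]. HN layers by μ_θ (2 steps, strictly decreasing):
  μ^(1)=1/2; μ^(2)=-2

((0, 2, 2); (1, 0, 0))


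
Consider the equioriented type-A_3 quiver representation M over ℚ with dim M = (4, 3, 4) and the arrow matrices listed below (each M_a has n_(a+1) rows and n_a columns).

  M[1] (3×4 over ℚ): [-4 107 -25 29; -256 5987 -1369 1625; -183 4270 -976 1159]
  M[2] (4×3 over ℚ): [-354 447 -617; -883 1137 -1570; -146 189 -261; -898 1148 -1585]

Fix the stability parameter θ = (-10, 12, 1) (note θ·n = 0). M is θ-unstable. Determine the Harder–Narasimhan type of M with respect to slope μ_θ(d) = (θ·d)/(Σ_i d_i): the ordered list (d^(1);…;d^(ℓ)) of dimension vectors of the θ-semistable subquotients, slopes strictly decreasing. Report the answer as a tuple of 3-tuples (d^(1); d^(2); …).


Via rank(M_{q-1}∘⋯∘M_p): M ≅ I[1,1]^2, I[1,3]^2, I[2,3], I[3,3].
μ_θ-semistable layers: μ^(1)=13/2; μ^(2)=1; μ^(3)=-10

((0, 3, 3); (0, 0, 1); (4, 0, 0))


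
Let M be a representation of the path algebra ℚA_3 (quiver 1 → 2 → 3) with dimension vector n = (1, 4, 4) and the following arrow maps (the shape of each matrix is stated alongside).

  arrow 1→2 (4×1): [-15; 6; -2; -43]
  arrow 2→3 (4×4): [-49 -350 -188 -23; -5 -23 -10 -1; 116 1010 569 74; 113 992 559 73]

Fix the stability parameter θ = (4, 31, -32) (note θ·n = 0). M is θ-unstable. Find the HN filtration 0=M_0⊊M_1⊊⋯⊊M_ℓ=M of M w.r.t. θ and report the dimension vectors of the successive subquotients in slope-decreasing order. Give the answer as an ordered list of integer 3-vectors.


Interval decomposition of M: I[1,2], I[2,3]^3, I[3,3].
HN type (ℓ=4): μ^(1)=31; μ^(2)=4; μ^(3)=-1/2; μ^(4)=-32

((0, 1, 0); (1, 0, 0); (0, 3, 3); (0, 0, 1))


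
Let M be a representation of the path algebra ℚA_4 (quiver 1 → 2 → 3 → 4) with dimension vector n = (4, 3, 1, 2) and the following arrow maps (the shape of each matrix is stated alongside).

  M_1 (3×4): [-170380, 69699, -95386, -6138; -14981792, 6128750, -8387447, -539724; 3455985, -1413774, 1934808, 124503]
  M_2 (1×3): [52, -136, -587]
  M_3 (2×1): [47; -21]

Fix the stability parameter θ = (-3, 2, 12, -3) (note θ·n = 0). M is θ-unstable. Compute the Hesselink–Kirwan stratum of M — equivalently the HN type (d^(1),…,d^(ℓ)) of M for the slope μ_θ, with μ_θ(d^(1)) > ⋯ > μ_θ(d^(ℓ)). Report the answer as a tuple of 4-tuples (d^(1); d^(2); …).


Barcode: M ≅ I[1,1], I[1,2]^2, I[1,4], I[4,4]. HN layers by μ_θ (3 steps, strictly decreasing):
  μ^(1)=9/2; μ^(2)=2; μ^(3)=-3

((0, 0, 1, 1); (0, 3, 0, 0); (4, 0, 0, 1))


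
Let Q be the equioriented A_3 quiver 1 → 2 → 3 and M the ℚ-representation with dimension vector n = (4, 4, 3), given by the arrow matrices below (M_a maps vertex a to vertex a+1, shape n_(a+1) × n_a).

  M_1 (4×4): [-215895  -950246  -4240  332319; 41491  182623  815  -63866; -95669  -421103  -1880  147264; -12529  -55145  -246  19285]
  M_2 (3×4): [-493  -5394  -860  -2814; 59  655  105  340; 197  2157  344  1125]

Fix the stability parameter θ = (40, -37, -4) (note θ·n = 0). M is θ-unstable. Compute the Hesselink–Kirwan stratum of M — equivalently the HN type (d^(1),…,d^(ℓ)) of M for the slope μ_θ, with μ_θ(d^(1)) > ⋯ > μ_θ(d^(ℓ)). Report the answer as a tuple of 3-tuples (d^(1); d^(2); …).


Interval decomposition of M: I[1,2], I[1,3]^3.
HN type (ℓ=2): μ^(1)=3/2; μ^(2)=-1/3

((1, 1, 0); (3, 3, 3))


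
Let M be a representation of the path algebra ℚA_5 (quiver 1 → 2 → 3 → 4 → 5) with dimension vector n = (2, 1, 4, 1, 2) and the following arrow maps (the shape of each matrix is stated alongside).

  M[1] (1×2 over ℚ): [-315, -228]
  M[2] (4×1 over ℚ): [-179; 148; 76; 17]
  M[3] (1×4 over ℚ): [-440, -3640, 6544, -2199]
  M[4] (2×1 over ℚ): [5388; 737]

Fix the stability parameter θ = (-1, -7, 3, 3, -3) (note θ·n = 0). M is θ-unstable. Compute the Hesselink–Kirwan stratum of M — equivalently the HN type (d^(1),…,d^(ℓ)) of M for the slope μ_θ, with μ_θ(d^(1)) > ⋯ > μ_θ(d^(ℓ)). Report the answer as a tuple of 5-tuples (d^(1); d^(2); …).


Interval decomposition of M: I[1,1], I[1,5], I[3,3]^3, I[5,5].
HN type (ℓ=5): μ^(1)=3; μ^(2)=1; μ^(3)=-1; μ^(4)=-3; μ^(5)=-4

((0, 0, 3, 0, 0); (0, 0, 1, 1, 1); (1, 0, 0, 0, 0); (0, 0, 0, 0, 1); (1, 1, 0, 0, 0))


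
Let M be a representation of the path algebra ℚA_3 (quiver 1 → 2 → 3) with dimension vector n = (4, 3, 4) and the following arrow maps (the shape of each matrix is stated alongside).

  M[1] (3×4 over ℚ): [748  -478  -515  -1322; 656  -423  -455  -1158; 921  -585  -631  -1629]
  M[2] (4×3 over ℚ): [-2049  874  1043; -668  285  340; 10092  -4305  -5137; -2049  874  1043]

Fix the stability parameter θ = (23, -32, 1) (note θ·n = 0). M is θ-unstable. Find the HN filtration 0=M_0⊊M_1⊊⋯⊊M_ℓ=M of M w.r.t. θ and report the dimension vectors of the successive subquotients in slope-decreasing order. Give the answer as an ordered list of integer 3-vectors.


Via rank(M_{q-1}∘⋯∘M_p): M ≅ I[1,1], I[1,3]^3, I[3,3].
μ_θ-semistable layers: μ^(1)=23; μ^(2)=1; μ^(3)=-9/2

((1, 0, 0); (0, 0, 4); (3, 3, 0))


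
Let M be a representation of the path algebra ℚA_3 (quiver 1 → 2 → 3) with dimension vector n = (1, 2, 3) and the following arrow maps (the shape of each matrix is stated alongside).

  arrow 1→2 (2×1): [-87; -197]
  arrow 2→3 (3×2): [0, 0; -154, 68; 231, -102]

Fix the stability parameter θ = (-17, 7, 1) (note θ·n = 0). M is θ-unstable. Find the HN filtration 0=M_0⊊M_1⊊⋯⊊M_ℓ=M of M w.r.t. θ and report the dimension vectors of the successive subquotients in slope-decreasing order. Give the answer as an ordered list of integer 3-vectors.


Barcode: M ≅ I[1,3], I[2,2], I[3,3]^2. HN layers by μ_θ (4 steps, strictly decreasing):
  μ^(1)=7; μ^(2)=4; μ^(3)=1; μ^(4)=-17

((0, 1, 0); (0, 1, 1); (0, 0, 2); (1, 0, 0))


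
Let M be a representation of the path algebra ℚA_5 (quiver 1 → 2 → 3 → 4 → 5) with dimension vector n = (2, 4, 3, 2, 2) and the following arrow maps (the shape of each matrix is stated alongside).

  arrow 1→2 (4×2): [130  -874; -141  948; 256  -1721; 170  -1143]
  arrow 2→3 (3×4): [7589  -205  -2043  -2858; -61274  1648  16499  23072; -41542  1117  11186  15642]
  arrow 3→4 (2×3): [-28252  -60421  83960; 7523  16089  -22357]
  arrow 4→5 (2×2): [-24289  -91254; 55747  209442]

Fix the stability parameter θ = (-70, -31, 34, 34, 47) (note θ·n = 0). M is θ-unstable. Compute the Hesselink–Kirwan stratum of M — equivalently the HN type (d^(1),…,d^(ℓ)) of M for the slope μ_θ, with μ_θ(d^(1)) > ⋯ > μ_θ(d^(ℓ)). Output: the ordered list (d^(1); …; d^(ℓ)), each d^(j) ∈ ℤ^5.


Interval decomposition of M: I[1,4], I[1,5], I[2,2], I[2,3], I[5,5].
HN type (ℓ=4): μ^(1)=47; μ^(2)=34; μ^(3)=-31; μ^(4)=-70

((0, 0, 0, 0, 2); (0, 0, 3, 2, 0); (0, 4, 0, 0, 0); (2, 0, 0, 0, 0))


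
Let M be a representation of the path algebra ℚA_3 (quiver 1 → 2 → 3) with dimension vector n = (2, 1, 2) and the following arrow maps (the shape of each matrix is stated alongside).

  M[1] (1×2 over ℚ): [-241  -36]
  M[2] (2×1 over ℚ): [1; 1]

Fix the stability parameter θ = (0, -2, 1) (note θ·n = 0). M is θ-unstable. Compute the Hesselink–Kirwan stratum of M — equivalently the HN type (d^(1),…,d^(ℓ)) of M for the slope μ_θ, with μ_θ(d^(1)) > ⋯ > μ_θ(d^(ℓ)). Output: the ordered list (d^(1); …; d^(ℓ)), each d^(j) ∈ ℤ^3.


Via rank(M_{q-1}∘⋯∘M_p): M ≅ I[1,1], I[1,3], I[3,3].
μ_θ-semistable layers: μ^(1)=1; μ^(2)=0; μ^(3)=-1

((0, 0, 2); (1, 0, 0); (1, 1, 0))


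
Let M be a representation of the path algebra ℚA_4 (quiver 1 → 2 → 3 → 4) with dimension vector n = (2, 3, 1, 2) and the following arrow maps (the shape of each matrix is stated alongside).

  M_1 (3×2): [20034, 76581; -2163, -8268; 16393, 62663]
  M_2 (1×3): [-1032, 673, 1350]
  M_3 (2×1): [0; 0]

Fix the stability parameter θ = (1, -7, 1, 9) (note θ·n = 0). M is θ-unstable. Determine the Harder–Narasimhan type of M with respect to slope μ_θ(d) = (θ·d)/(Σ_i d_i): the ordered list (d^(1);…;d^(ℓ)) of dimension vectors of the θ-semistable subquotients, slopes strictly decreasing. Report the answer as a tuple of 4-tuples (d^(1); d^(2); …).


Interval decomposition of M: I[1,2], I[1,3], I[2,2], I[4,4]^2.
HN type (ℓ=4): μ^(1)=9; μ^(2)=1; μ^(3)=-3; μ^(4)=-7

((0, 0, 0, 2); (0, 0, 1, 0); (2, 2, 0, 0); (0, 1, 0, 0))


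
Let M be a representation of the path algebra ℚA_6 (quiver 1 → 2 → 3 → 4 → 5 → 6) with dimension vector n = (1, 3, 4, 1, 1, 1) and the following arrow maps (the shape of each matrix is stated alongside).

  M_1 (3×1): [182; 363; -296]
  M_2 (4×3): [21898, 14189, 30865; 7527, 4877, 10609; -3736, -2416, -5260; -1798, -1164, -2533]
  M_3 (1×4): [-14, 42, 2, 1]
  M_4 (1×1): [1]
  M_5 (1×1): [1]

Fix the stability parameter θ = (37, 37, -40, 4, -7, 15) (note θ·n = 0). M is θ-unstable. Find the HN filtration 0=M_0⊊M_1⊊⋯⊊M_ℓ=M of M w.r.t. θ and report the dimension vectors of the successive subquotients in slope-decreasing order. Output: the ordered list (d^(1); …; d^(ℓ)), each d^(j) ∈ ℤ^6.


Interval decomposition of M: I[1,3], I[2,3], I[2,6], I[3,3].
HN type (ℓ=4): μ^(1)=15; μ^(2)=34/3; μ^(3)=-3/2; μ^(4)=-40

((0, 0, 0, 0, 0, 1); (1, 1, 1, 0, 0, 0); (0, 2, 2, 1, 1, 0); (0, 0, 1, 0, 0, 0))


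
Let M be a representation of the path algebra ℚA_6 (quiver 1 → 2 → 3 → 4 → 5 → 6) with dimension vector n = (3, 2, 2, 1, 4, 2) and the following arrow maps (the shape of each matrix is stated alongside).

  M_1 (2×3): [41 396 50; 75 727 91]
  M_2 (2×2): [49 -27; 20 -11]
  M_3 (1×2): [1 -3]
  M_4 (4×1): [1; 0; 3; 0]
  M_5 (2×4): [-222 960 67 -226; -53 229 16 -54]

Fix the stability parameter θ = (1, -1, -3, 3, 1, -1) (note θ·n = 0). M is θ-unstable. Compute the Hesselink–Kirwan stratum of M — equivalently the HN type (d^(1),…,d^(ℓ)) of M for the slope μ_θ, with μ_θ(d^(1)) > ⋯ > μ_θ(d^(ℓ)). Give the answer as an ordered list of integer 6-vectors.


Via rank(M_{q-1}∘⋯∘M_p): M ≅ I[1,1], I[1,3], I[1,6], I[5,5]^2, I[5,6].
μ_θ-semistable layers: μ^(1)=1; μ^(2)=0; μ^(3)=-1

((1, 0, 0, 1, 3, 1); (0, 0, 0, 0, 1, 1); (2, 2, 2, 0, 0, 0))


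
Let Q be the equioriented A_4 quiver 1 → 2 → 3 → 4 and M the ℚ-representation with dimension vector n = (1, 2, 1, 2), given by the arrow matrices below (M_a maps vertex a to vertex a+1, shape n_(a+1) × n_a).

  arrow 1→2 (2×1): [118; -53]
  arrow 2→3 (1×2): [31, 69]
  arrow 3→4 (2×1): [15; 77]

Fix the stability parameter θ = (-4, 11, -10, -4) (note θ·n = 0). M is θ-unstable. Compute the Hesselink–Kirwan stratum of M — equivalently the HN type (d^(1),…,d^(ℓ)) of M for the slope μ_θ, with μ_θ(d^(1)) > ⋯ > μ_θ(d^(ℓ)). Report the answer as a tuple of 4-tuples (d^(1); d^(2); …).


Barcode: M ≅ I[1,4], I[2,2], I[4,4]. HN layers by μ_θ (3 steps, strictly decreasing):
  μ^(1)=11; μ^(2)=-1; μ^(3)=-4

((0, 1, 0, 0); (0, 1, 1, 1); (1, 0, 0, 1))


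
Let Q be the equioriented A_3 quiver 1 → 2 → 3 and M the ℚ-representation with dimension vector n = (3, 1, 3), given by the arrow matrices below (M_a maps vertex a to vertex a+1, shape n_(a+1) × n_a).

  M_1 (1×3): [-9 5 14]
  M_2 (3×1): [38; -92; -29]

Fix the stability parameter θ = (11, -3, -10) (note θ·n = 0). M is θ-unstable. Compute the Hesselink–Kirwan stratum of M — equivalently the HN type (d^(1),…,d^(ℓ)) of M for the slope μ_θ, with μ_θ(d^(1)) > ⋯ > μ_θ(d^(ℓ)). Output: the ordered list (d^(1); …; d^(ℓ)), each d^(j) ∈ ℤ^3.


Via rank(M_{q-1}∘⋯∘M_p): M ≅ I[1,1]^2, I[1,3], I[3,3]^2.
μ_θ-semistable layers: μ^(1)=11; μ^(2)=-2/3; μ^(3)=-10

((2, 0, 0); (1, 1, 1); (0, 0, 2))


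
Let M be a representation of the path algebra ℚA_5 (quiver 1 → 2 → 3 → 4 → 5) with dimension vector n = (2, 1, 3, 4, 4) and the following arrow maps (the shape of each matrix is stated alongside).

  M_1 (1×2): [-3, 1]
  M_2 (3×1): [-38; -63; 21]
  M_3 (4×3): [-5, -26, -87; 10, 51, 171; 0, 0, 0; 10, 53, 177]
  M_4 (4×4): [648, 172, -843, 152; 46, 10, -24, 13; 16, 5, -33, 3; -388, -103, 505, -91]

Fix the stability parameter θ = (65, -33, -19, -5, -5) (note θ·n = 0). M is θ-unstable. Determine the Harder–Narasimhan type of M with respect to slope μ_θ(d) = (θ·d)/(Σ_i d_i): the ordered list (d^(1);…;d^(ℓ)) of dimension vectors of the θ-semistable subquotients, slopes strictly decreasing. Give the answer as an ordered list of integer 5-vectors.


Via rank(M_{q-1}∘⋯∘M_p): M ≅ I[1,1], I[1,4], I[3,3], I[3,5], I[4,5]^2, I[5,5].
μ_θ-semistable layers: μ^(1)=65; μ^(2)=2; μ^(3)=-5; μ^(4)=-19

((1, 0, 0, 0, 0); (1, 1, 1, 1, 0); (0, 0, 0, 3, 4); (0, 0, 2, 0, 0))


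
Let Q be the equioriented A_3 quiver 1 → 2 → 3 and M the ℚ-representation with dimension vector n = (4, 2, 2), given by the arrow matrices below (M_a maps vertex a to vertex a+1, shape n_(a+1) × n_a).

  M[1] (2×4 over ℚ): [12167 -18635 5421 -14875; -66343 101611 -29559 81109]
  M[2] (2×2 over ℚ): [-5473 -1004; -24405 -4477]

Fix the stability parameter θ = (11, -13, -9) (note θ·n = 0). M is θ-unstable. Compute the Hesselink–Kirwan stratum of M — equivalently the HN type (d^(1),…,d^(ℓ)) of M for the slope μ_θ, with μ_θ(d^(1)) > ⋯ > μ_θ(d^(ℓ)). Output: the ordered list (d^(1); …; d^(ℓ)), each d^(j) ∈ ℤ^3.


Interval decomposition of M: I[1,1]^2, I[1,3]^2.
HN type (ℓ=2): μ^(1)=11; μ^(2)=-11/3

((2, 0, 0); (2, 2, 2))


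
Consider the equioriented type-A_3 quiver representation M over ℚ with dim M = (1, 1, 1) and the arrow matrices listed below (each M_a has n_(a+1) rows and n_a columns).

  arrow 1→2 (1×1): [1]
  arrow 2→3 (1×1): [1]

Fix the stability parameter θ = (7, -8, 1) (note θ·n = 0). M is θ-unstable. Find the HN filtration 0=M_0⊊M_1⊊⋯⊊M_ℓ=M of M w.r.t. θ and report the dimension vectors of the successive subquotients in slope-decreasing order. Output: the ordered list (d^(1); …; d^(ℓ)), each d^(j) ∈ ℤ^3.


Via rank(M_{q-1}∘⋯∘M_p): M ≅ I[1,3].
μ_θ-semistable layers: μ^(1)=1; μ^(2)=-1/2

((0, 0, 1); (1, 1, 0))


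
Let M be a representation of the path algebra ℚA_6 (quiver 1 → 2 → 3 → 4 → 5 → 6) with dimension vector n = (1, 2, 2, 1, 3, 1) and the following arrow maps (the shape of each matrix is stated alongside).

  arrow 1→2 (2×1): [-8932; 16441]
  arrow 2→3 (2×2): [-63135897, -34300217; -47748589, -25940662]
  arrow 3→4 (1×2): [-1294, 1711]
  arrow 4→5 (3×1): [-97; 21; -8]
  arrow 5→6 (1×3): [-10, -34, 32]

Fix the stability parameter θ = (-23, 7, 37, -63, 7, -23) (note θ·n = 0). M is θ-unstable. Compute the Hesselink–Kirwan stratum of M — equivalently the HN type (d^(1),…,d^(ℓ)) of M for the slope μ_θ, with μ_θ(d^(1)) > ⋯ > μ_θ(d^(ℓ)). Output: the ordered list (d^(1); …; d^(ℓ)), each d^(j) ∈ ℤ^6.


Barcode: M ≅ I[1,5], I[2,3], I[5,5], I[5,6]. HN layers by μ_θ (5 steps, strictly decreasing):
  μ^(1)=37; μ^(2)=7; μ^(3)=-19/3; μ^(4)=-8; μ^(5)=-23

((0, 0, 1, 0, 0, 0); (0, 1, 0, 0, 2, 0); (0, 1, 1, 1, 0, 0); (0, 0, 0, 0, 1, 1); (1, 0, 0, 0, 0, 0))


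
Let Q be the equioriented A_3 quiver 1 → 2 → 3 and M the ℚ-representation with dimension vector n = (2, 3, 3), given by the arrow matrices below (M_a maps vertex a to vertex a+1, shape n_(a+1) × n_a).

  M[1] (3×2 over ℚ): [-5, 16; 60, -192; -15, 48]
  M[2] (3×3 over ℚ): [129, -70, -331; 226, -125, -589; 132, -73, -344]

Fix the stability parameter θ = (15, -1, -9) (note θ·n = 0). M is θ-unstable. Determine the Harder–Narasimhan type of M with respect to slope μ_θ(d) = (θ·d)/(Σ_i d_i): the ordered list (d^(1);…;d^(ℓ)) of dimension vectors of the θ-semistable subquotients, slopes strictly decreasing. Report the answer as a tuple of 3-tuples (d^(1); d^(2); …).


Barcode: M ≅ I[1,1], I[1,3], I[2,3]^2. HN layers by μ_θ (3 steps, strictly decreasing):
  μ^(1)=15; μ^(2)=5/3; μ^(3)=-5

((1, 0, 0); (1, 1, 1); (0, 2, 2))


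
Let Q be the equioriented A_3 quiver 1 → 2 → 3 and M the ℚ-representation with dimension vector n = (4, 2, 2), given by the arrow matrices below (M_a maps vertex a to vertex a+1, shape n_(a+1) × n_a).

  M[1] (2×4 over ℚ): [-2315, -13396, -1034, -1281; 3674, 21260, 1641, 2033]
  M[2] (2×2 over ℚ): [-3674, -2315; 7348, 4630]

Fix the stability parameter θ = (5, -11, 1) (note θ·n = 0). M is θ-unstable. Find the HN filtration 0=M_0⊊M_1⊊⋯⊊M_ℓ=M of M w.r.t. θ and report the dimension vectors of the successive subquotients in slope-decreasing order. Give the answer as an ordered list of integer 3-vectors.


Via rank(M_{q-1}∘⋯∘M_p): M ≅ I[1,1]^2, I[1,2], I[1,3], I[3,3].
μ_θ-semistable layers: μ^(1)=5; μ^(2)=1; μ^(3)=-3

((2, 0, 0); (0, 0, 2); (2, 2, 0))


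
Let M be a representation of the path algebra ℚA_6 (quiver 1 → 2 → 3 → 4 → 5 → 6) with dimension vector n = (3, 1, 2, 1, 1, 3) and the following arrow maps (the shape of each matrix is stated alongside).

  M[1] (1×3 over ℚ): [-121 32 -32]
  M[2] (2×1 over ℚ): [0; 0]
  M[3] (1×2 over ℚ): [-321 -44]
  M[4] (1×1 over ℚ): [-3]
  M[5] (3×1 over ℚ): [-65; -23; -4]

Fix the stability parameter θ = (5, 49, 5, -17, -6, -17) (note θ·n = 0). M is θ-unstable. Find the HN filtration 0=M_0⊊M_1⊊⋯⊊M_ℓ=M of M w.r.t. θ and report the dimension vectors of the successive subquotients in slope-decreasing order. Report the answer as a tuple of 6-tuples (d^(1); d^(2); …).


Barcode: M ≅ I[1,1]^2, I[1,2], I[3,3], I[3,6], I[6,6]^2. HN layers by μ_θ (4 steps, strictly decreasing):
  μ^(1)=49; μ^(2)=5; μ^(3)=-35/4; μ^(4)=-17

((0, 1, 0, 0, 0, 0); (3, 0, 1, 0, 0, 0); (0, 0, 1, 1, 1, 1); (0, 0, 0, 0, 0, 2))


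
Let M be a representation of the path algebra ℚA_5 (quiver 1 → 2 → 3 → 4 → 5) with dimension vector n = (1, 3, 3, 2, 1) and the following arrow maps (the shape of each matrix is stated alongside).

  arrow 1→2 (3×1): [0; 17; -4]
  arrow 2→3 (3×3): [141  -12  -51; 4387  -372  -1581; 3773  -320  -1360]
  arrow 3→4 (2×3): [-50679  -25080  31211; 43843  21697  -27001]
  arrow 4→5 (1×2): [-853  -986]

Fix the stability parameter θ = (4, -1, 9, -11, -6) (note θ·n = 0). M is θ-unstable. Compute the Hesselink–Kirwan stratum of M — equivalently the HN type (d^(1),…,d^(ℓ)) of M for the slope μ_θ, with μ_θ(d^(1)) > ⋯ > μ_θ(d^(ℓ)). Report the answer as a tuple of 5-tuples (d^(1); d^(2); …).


Barcode: M ≅ I[1,2], I[2,4], I[2,5], I[3,3]. HN layers by μ_θ (4 steps, strictly decreasing):
  μ^(1)=9; μ^(2)=3/2; μ^(3)=-1; μ^(4)=-9/4

((0, 0, 1, 0, 0); (1, 1, 0, 0, 0); (0, 1, 1, 1, 0); (0, 1, 1, 1, 1))


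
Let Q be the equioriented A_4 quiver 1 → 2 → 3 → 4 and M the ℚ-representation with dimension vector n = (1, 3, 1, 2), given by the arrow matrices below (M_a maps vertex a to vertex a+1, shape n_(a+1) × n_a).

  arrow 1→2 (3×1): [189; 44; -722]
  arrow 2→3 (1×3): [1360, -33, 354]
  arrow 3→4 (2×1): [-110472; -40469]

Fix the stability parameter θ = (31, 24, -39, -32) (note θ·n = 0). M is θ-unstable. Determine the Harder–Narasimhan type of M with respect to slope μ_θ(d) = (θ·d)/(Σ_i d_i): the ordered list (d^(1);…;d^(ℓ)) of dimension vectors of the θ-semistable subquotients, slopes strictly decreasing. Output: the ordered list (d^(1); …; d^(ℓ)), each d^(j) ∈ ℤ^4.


Via rank(M_{q-1}∘⋯∘M_p): M ≅ I[1,2], I[2,2], I[2,4], I[4,4].
μ_θ-semistable layers: μ^(1)=55/2; μ^(2)=24; μ^(3)=-47/3; μ^(4)=-32

((1, 1, 0, 0); (0, 1, 0, 0); (0, 1, 1, 1); (0, 0, 0, 1))
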